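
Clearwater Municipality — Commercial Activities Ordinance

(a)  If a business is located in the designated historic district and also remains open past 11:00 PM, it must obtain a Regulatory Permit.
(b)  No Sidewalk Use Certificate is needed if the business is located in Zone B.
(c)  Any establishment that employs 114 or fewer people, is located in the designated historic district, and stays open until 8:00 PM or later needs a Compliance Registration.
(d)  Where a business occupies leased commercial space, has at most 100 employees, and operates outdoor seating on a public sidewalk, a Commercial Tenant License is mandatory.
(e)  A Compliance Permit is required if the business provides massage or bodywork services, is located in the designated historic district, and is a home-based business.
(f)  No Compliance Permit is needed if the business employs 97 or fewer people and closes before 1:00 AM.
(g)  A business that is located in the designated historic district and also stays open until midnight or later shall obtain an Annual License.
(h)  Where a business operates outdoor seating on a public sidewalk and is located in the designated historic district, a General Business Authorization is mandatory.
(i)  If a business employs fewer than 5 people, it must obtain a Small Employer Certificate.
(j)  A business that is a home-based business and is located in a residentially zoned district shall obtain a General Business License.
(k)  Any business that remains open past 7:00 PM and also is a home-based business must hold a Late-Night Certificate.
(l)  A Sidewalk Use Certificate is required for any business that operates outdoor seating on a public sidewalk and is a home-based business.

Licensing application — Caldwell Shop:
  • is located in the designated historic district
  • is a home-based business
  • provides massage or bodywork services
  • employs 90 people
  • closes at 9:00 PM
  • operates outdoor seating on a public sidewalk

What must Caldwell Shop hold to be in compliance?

Compliance Registration, General Business Authorization, Late-Night Certificate, Sidewalk Use Certificate

(a) is located in the designated historic district; closes 9:00 PM, at/before 11:00 PM → Regulatory Permit not required.
(b) is located in the designated historic district (not: is located in Zone B) → Sidewalk Use Certificate exemption does not apply.
(c) employees 90 ≤ 114; is located in the designated historic district; closes 9:00 PM, after 8:00 PM → Compliance Registration required.
(d) is a home-based business (not: occupies leased commercial space); employees 90 ≤ 100; operates outdoor seating on a public sidewalk → Commercial Tenant License not required.
(e) provides massage or bodywork services; is located in the designated historic district; is a home-based business → Compliance Permit required.
(f) employees 90 ≤ 97; closes 9:00 PM, at/before 1:00 AM → exempt from Compliance Permit.
(g) is located in the designated historic district; closes 9:00 PM, at/before midnight → Annual License not required.
(h) operates outdoor seating on a public sidewalk; is located in the designated historic district → General Business Authorization required.
(i) employees 90 ≥ 5 → Small Employer Certificate not required.
(j) is a home-based business; is located in the designated historic district (not: is located in a residentially zoned district) → General Business License not required.
(k) closes 9:00 PM, after 7:00 PM; is a home-based business → Late-Night Certificate required.
(l) operates outdoor seating on a public sidewalk; is a home-based business → Sidewalk Use Certificate required.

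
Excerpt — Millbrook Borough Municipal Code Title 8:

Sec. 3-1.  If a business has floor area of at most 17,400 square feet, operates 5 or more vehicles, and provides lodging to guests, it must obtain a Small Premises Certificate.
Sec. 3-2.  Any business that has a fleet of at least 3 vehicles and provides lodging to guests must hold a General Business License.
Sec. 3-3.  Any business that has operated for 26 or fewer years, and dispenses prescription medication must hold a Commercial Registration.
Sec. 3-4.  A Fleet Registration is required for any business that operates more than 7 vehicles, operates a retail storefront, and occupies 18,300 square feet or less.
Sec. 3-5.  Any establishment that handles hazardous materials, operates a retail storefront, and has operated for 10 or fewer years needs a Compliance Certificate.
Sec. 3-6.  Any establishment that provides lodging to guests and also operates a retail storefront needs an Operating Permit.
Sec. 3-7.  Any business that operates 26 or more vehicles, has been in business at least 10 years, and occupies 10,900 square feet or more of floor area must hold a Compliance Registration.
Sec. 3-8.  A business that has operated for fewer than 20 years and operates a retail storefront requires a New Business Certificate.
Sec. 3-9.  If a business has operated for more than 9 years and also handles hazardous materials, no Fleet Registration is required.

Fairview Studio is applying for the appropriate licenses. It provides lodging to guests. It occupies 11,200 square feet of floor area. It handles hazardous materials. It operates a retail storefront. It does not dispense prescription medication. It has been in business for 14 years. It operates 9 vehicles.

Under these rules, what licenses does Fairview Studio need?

Sec. 3-1. floor area 11,200 square feet ≤ 17,400 square feet; vehicles 9 ≥ 5; provides lodging to guests → Small Premises Certificate required.
Sec. 3-2. vehicles 9 ≥ 3; provides lodging to guests → General Business License required.
Sec. 3-3. years in business 14 ≤ 26; does not dispense prescription medication → Commercial Registration not required.
Sec. 3-4. vehicles 9 > 7; operates a retail storefront; floor area 11,200 square feet ≤ 18,300 square feet → Fleet Registration required.
Sec. 3-5. handles hazardous materials; operates a retail storefront; years in business 14 > 10 → Compliance Certificate not required.
Sec. 3-6. provides lodging to guests; operates a retail storefront → Operating Permit required.
Sec. 3-7. vehicles 9 < 26; years in business 14 ≥ 10; floor area 11,200 square feet ≥ 10,900 square feet → Compliance Registration not required.
Sec. 3-8. years in business 14 < 20; operates a retail storefront → New Business Certificate required.
Sec. 3-9. years in business 14 > 9; handles hazardous materials → exempt from Fleet Registration.

General Business License, New Business Certificate, Operating Permit, Small Premises Certificate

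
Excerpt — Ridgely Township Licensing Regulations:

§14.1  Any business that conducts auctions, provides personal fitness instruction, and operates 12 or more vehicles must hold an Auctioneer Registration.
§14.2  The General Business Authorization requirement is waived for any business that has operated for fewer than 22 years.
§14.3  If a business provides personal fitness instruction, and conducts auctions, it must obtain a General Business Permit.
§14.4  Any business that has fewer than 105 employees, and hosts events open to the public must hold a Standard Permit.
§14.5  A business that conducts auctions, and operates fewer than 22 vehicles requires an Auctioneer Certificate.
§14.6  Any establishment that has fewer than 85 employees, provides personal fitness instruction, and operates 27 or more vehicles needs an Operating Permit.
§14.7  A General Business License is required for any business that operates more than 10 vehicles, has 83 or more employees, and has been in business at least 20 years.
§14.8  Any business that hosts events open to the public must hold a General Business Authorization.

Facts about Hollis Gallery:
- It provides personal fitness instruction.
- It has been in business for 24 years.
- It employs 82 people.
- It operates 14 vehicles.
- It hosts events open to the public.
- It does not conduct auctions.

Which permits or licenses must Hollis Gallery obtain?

General Business Authorization, Standard Permit

§14.1 does not conduct auctions; provides personal fitness instruction; vehicles 14 ≥ 12 → Auctioneer Registration not required.
§14.2 years in business 24 ≥ 22 → General Business Authorization exemption does not apply.
§14.3 provides personal fitness instruction; does not conduct auctions → General Business Permit not required.
§14.4 employees 82 < 105; hosts events open to the public → Standard Permit required.
§14.5 does not conduct auctions; vehicles 14 < 22 → Auctioneer Certificate not required.
§14.6 employees 82 < 85; provides personal fitness instruction; vehicles 14 < 27 → Operating Permit not required.
§14.7 vehicles 14 > 10; employees 82 < 83; years in business 24 ≥ 20 → General Business License not required.
§14.8 hosts events open to the public → General Business Authorization required.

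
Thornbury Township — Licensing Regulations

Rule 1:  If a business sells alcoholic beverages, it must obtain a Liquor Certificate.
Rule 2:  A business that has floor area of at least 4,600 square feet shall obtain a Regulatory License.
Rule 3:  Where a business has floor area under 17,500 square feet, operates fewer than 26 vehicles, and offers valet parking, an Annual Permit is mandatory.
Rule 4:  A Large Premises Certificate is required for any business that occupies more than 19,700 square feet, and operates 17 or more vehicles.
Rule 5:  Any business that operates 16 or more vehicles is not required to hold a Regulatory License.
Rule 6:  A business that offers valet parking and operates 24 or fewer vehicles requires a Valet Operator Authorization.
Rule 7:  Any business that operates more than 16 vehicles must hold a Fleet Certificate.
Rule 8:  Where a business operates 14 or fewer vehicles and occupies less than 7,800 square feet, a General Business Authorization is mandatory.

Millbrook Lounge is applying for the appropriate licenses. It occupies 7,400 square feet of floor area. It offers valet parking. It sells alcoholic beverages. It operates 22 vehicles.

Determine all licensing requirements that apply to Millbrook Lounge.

Annual Permit, Fleet Certificate, Liquor Certificate, Valet Operator Authorization

Rule 1: sells alcoholic beverages → Liquor Certificate required.
Rule 2: floor area 7,400 square feet ≥ 4,600 square feet → Regulatory License required.
Rule 3: floor area 7,400 square feet < 17,500 square feet; vehicles 22 < 26; offers valet parking → Annual Permit required.
Rule 4: floor area 7,400 square feet ≤ 19,700 square feet; vehicles 22 ≥ 17 → Large Premises Certificate not required.
Rule 5: vehicles 22 ≥ 16 → exempt from Regulatory License.
Rule 6: offers valet parking; vehicles 22 ≤ 24 → Valet Operator Authorization required.
Rule 7: vehicles 22 > 16 → Fleet Certificate required.
Rule 8: vehicles 22 > 14; floor area 7,400 square feet < 7,800 square feet → General Business Authorization not required.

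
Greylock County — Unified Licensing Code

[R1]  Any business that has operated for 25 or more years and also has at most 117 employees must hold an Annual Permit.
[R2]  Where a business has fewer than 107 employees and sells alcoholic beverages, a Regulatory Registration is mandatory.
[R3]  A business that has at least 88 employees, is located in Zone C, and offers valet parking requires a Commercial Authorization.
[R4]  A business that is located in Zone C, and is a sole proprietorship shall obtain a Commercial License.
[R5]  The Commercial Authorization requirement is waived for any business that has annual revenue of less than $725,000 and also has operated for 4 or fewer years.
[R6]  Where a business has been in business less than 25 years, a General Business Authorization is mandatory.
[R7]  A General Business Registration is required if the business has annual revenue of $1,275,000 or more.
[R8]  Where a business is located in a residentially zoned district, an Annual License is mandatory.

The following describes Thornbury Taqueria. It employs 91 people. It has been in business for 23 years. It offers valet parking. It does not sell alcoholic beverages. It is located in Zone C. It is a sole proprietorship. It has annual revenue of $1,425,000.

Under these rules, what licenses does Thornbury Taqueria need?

Commercial Authorization, Commercial License, General Business Authorization, General Business Registration

[R1] years in business 23 < 25; employees 91 ≤ 117 → Annual Permit not required.
[R2] employees 91 < 107; does not sell alcoholic beverages → Regulatory Registration not required.
[R3] employees 91 ≥ 88; is located in Zone C; offers valet parking → Commercial Authorization required.
[R4] is located in Zone C; is a sole proprietorship → Commercial License required.
[R5] revenue $1,425,000 ≥ $725,000; years in business 23 > 4 → Commercial Authorization exemption does not apply.
[R6] years in business 23 < 25 → General Business Authorization required.
[R7] revenue $1,425,000 ≥ $1,275,000 → General Business Registration required.
[R8] is located in Zone C (not: is located in a residentially zoned district) → Annual License not required.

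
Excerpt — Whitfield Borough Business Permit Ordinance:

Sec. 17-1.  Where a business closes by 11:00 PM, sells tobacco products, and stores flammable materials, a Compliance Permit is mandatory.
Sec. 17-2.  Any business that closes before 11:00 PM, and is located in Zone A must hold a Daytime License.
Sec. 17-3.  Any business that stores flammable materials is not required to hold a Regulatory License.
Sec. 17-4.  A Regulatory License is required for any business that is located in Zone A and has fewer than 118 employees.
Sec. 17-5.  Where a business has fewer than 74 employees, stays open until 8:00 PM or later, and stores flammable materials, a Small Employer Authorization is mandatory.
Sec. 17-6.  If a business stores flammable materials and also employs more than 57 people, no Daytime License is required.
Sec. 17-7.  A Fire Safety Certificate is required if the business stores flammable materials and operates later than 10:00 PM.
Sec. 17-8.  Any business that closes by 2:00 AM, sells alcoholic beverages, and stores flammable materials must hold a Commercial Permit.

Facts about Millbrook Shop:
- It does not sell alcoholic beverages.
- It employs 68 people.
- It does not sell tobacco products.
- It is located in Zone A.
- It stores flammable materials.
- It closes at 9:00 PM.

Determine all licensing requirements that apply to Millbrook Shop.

Small Employer Authorization

Sec. 17-1. closes 9:00 PM, at/before 11:00 PM; does not sell tobacco products; stores flammable materials → Compliance Permit not required.
Sec. 17-2. closes 9:00 PM, at/before 11:00 PM; is located in Zone A → Daytime License required.
Sec. 17-3. stores flammable materials → exempt from Regulatory License.
Sec. 17-4. is located in Zone A; employees 68 < 118 → Regulatory License required.
Sec. 17-5. employees 68 < 74; closes 9:00 PM, after 8:00 PM; stores flammable materials → Small Employer Authorization required.
Sec. 17-6. stores flammable materials; employees 68 > 57 → exempt from Daytime License.
Sec. 17-7. stores flammable materials; closes 9:00 PM, at/before 10:00 PM → Fire Safety Certificate not required.
Sec. 17-8. closes 9:00 PM, at/before 2:00 AM; does not sell alcoholic beverages; stores flammable materials → Commercial Permit not required.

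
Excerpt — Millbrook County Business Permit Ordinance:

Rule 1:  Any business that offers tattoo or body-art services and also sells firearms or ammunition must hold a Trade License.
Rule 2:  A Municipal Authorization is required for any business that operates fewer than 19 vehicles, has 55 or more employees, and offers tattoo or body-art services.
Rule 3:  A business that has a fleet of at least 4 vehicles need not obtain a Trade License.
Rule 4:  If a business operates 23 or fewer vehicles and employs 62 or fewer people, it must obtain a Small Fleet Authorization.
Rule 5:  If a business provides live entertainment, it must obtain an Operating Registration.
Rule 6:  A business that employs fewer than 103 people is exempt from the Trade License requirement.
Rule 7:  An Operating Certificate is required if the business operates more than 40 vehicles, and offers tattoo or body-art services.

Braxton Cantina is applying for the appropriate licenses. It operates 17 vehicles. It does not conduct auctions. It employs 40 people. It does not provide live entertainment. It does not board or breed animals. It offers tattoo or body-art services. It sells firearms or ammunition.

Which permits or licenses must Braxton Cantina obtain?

Rule 1: offers tattoo or body-art services; sells firearms or ammunition → Trade License required.
Rule 2: vehicles 17 < 19; employees 40 < 55; offers tattoo or body-art services → Municipal Authorization not required.
Rule 3: vehicles 17 ≥ 4 → exempt from Trade License.
Rule 4: vehicles 17 ≤ 23; employees 40 ≤ 62 → Small Fleet Authorization required.
Rule 5: does not provide live entertainment → Operating Registration not required.
Rule 6: employees 40 < 103 → exempt from Trade License.
Rule 7: vehicles 17 ≤ 40; offers tattoo or body-art services → Operating Certificate not required.

Small Fleet Authorization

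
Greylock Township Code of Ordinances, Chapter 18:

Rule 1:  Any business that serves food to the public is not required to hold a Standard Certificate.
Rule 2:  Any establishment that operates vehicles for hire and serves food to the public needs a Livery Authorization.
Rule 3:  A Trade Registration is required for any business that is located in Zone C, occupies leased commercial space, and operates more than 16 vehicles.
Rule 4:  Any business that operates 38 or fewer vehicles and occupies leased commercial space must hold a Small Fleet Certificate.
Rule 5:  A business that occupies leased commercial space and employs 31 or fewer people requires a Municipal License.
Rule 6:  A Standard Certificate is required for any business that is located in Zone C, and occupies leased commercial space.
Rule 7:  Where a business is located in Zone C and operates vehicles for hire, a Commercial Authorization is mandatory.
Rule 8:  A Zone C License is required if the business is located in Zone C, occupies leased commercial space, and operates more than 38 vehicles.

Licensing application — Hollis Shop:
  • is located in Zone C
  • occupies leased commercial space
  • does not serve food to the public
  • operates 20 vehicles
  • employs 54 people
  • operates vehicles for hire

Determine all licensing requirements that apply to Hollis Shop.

Commercial Authorization, Small Fleet Certificate, Standard Certificate, Trade Registration

Rule 1: does not serve food to the public → Standard Certificate exemption does not apply.
Rule 2: operates vehicles for hire; does not serve food to the public → Livery Authorization not required.
Rule 3: is located in Zone C; occupies leased commercial space; vehicles 20 > 16 → Trade Registration required.
Rule 4: vehicles 20 ≤ 38; occupies leased commercial space → Small Fleet Certificate required.
Rule 5: occupies leased commercial space; employees 54 > 31 → Municipal License not required.
Rule 6: is located in Zone C; occupies leased commercial space → Standard Certificate required.
Rule 7: is located in Zone C; operates vehicles for hire → Commercial Authorization required.
Rule 8: is located in Zone C; occupies leased commercial space; vehicles 20 ≤ 38 → Zone C License not required.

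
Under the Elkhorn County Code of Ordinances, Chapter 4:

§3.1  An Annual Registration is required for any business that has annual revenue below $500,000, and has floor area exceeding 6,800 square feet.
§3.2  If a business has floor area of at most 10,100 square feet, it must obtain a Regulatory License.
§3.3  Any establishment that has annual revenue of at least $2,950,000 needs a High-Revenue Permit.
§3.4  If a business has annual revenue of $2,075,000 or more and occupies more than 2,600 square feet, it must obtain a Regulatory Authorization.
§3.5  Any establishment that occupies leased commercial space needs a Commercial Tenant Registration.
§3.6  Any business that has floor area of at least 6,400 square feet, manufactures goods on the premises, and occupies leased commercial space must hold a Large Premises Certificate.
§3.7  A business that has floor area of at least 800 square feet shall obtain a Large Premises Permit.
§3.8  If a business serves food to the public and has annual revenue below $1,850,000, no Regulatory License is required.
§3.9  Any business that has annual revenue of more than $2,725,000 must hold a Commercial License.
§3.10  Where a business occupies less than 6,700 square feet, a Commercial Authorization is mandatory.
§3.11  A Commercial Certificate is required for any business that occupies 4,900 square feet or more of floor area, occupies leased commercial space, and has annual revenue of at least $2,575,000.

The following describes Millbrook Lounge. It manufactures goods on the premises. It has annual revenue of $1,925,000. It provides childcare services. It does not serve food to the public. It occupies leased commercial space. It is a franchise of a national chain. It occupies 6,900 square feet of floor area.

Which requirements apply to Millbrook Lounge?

§3.1 revenue $1,925,000 ≥ $500,000; floor area 6,900 square feet > 6,800 square feet → Annual Registration not required.
§3.2 floor area 6,900 square feet ≤ 10,100 square feet → Regulatory License required.
§3.3 revenue $1,925,000 < $2,950,000 → High-Revenue Permit not required.
§3.4 revenue $1,925,000 < $2,075,000; floor area 6,900 square feet > 2,600 square feet → Regulatory Authorization not required.
§3.5 occupies leased commercial space → Commercial Tenant Registration required.
§3.6 floor area 6,900 square feet ≥ 6,400 square feet; manufactures goods on the premises; occupies leased commercial space → Large Premises Certificate required.
§3.7 floor area 6,900 square feet ≥ 800 square feet → Large Premises Permit required.
§3.8 does not serve food to the public; revenue $1,925,000 ≥ $1,850,000 → Regulatory License exemption does not apply.
§3.9 revenue $1,925,000 ≤ $2,725,000 → Commercial License not required.
§3.10 floor area 6,900 square feet ≥ 6,700 square feet → Commercial Authorization not required.
§3.11 floor area 6,900 square feet ≥ 4,900 square feet; occupies leased commercial space; revenue $1,925,000 < $2,575,000 → Commercial Certificate not required.

Commercial Tenant Registration, Large Premises Certificate, Large Premises Permit, Regulatory License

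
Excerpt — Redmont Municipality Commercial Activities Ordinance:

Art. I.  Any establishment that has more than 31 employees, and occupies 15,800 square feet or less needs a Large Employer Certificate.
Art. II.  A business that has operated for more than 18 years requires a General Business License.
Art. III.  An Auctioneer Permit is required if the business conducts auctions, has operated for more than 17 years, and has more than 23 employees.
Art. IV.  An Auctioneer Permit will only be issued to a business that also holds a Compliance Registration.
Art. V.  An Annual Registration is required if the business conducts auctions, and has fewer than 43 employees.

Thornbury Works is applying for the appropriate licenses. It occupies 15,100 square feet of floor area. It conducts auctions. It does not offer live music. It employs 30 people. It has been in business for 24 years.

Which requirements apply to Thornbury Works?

Art. I. employees 30 ≤ 31; floor area 15,100 square feet ≤ 15,800 square feet → Large Employer Certificate not required.
Art. II. years in business 24 > 18 → General Business License required.
Art. III. conducts auctions; years in business 24 > 17; employees 30 > 23 → Auctioneer Permit required.
Art. IV. Auctioneer Permit is required → Compliance Registration also required.
Art. V. conducts auctions; employees 30 < 43 → Annual Registration required.

Annual Registration, Auctioneer Permit, Compliance Registration, General Business License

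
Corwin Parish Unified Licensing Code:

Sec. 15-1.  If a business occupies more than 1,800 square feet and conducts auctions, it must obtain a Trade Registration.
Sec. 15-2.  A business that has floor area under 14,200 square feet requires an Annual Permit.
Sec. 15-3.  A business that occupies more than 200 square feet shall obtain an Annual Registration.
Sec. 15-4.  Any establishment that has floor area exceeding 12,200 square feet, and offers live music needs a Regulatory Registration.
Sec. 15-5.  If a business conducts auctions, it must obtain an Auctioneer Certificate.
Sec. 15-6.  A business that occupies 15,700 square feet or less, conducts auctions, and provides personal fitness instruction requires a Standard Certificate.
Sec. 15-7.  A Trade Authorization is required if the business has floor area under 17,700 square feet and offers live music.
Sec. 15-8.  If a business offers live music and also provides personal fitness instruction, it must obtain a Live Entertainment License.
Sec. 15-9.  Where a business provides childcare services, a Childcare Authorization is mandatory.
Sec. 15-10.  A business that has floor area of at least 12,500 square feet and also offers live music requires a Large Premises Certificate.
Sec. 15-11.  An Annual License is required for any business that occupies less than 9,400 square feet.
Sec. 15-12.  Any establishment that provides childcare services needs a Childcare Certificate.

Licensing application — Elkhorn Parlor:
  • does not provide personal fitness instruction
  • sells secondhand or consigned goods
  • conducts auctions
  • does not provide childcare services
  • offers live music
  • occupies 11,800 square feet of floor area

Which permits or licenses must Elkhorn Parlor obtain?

Sec. 15-1. floor area 11,800 square feet > 1,800 square feet; conducts auctions → Trade Registration required.
Sec. 15-2. floor area 11,800 square feet < 14,200 square feet → Annual Permit required.
Sec. 15-3. floor area 11,800 square feet > 200 square feet → Annual Registration required.
Sec. 15-4. floor area 11,800 square feet ≤ 12,200 square feet; offers live music → Regulatory Registration not required.
Sec. 15-5. conducts auctions → Auctioneer Certificate required.
Sec. 15-6. floor area 11,800 square feet ≤ 15,700 square feet; conducts auctions; does not provide personal fitness instruction → Standard Certificate not required.
Sec. 15-7. floor area 11,800 square feet < 17,700 square feet; offers live music → Trade Authorization required.
Sec. 15-8. offers live music; does not provide personal fitness instruction → Live Entertainment License not required.
Sec. 15-9. does not provide childcare services → Childcare Authorization not required.
Sec. 15-10. floor area 11,800 square feet < 12,500 square feet; offers live music → Large Premises Certificate not required.
Sec. 15-11. floor area 11,800 square feet ≥ 9,400 square feet → Annual License not required.
Sec. 15-12. does not provide childcare services → Childcare Certificate not required.

Annual Permit, Annual Registration, Auctioneer Certificate, Trade Authorization, Trade Registration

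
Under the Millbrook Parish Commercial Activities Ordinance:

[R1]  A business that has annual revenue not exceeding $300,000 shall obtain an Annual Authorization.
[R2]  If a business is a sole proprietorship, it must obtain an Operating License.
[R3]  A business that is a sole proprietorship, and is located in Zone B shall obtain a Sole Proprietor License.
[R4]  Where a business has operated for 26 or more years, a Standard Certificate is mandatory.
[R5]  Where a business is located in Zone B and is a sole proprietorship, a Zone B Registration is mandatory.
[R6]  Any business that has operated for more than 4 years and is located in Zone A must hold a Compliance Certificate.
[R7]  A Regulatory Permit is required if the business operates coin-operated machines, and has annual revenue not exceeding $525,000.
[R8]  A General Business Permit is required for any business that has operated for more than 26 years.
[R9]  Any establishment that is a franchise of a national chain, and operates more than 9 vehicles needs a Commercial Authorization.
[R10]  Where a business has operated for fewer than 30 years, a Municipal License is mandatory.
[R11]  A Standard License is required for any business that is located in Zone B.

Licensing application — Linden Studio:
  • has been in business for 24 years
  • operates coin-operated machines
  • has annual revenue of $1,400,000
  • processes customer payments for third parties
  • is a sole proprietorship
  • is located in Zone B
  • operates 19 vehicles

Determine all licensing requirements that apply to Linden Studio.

[R1] revenue $1,400,000 > $300,000 → Annual Authorization not required.
[R2] is a sole proprietorship → Operating License required.
[R3] is a sole proprietorship; is located in Zone B → Sole Proprietor License required.
[R4] years in business 24 < 26 → Standard Certificate not required.
[R5] is located in Zone B; is a sole proprietorship → Zone B Registration required.
[R6] years in business 24 > 4; is located in Zone B (not: is located in Zone A) → Compliance Certificate not required.
[R7] operates coin-operated machines; revenue $1,400,000 > $525,000 → Regulatory Permit not required.
[R8] years in business 24 ≤ 26 → General Business Permit not required.
[R9] is a sole proprietorship (not: is a franchise of a national chain); vehicles 19 > 9 → Commercial Authorization not required.
[R10] years in business 24 < 30 → Municipal License required.
[R11] is located in Zone B → Standard License required.

Municipal License, Operating License, Sole Proprietor License, Standard License, Zone B Registration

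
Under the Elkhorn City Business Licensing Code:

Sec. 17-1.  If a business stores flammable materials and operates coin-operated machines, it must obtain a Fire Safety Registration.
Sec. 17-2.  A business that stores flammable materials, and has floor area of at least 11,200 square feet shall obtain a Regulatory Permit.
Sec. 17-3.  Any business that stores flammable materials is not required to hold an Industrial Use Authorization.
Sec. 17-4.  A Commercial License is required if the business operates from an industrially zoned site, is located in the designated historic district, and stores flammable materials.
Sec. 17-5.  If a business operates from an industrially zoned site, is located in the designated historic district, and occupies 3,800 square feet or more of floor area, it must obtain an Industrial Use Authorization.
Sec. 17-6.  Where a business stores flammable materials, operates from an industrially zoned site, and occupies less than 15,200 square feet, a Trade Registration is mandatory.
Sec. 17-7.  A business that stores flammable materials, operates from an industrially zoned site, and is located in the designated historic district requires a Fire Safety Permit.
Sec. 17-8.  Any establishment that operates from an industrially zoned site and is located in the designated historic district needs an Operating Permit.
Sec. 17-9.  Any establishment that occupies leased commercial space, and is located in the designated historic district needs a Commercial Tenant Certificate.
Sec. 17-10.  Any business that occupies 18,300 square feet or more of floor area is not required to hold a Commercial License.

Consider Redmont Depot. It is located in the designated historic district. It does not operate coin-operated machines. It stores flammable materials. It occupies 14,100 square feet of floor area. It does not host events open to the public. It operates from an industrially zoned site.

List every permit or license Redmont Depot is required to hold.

Commercial License, Fire Safety Permit, Operating Permit, Regulatory Permit, Trade Registration

Sec. 17-1. stores flammable materials; does not operate coin-operated machines → Fire Safety Registration not required.
Sec. 17-2. stores flammable materials; floor area 14,100 square feet ≥ 11,200 square feet → Regulatory Permit required.
Sec. 17-3. stores flammable materials → exempt from Industrial Use Authorization.
Sec. 17-4. operates from an industrially zoned site; is located in the designated historic district; stores flammable materials → Commercial License required.
Sec. 17-5. operates from an industrially zoned site; is located in the designated historic district; floor area 14,100 square feet ≥ 3,800 square feet → Industrial Use Authorization required.
Sec. 17-6. stores flammable materials; operates from an industrially zoned site; floor area 14,100 square feet < 15,200 square feet → Trade Registration required.
Sec. 17-7. stores flammable materials; operates from an industrially zoned site; is located in the designated historic district → Fire Safety Permit required.
Sec. 17-8. operates from an industrially zoned site; is located in the designated historic district → Operating Permit required.
Sec. 17-9. operates from an industrially zoned site (not: occupies leased commercial space); is located in the designated historic district → Commercial Tenant Certificate not required.
Sec. 17-10. floor area 14,100 square feet < 18,300 square feet → Commercial License exemption does not apply.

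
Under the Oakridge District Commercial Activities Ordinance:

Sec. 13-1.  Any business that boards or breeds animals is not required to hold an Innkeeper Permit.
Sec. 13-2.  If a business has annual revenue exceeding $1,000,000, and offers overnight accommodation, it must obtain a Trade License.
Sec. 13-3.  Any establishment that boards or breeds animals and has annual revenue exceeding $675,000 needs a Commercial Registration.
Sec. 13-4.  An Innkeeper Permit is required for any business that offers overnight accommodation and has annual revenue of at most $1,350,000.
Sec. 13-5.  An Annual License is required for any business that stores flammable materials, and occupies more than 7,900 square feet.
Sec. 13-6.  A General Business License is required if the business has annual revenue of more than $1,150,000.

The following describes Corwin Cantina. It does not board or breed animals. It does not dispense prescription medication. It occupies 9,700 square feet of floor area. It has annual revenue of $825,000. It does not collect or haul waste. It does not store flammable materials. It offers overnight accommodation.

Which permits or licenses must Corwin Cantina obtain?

Innkeeper Permit

Sec. 13-1. does not board or breed animals → Innkeeper Permit exemption does not apply.
Sec. 13-2. revenue $825,000 ≤ $1,000,000; offers overnight accommodation → Trade License not required.
Sec. 13-3. does not board or breed animals; revenue $825,000 > $675,000 → Commercial Registration not required.
Sec. 13-4. offers overnight accommodation; revenue $825,000 ≤ $1,350,000 → Innkeeper Permit required.
Sec. 13-5. does not store flammable materials; floor area 9,700 square feet > 7,900 square feet → Annual License not required.
Sec. 13-6. revenue $825,000 ≤ $1,150,000 → General Business License not required.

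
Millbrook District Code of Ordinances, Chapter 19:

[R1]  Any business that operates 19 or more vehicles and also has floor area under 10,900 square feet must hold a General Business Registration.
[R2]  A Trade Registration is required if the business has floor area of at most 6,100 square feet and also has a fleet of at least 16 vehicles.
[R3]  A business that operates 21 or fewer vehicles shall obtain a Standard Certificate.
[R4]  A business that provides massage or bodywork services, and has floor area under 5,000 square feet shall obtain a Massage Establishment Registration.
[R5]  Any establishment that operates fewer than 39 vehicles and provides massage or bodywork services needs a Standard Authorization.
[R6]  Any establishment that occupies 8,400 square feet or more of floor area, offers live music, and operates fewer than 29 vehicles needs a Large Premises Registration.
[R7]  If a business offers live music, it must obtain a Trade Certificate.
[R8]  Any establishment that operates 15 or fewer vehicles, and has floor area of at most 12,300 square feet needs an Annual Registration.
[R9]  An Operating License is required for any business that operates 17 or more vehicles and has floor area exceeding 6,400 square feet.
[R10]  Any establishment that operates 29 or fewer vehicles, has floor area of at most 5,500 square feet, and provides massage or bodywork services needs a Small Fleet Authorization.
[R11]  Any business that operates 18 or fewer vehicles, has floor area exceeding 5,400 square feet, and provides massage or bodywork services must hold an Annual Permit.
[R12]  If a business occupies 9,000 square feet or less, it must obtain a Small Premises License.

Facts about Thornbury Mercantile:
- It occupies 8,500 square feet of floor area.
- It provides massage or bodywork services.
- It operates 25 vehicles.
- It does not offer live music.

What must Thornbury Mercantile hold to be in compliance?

General Business Registration, Operating License, Small Premises License, Standard Authorization

[R1] vehicles 25 ≥ 19; floor area 8,500 square feet < 10,900 square feet → General Business Registration required.
[R2] floor area 8,500 square feet > 6,100 square feet; vehicles 25 ≥ 16 → Trade Registration not required.
[R3] vehicles 25 > 21 → Standard Certificate not required.
[R4] provides massage or bodywork services; floor area 8,500 square feet ≥ 5,000 square feet → Massage Establishment Registration not required.
[R5] vehicles 25 < 39; provides massage or bodywork services → Standard Authorization required.
[R6] floor area 8,500 square feet ≥ 8,400 square feet; does not offer live music; vehicles 25 < 29 → Large Premises Registration not required.
[R7] does not offer live music → Trade Certificate not required.
[R8] vehicles 25 > 15; floor area 8,500 square feet ≤ 12,300 square feet → Annual Registration not required.
[R9] vehicles 25 ≥ 17; floor area 8,500 square feet > 6,400 square feet → Operating License required.
[R10] vehicles 25 ≤ 29; floor area 8,500 square feet > 5,500 square feet; provides massage or bodywork services → Small Fleet Authorization not required.
[R11] vehicles 25 > 18; floor area 8,500 square feet > 5,400 square feet; provides massage or bodywork services → Annual Permit not required.
[R12] floor area 8,500 square feet ≤ 9,000 square feet → Small Premises License required.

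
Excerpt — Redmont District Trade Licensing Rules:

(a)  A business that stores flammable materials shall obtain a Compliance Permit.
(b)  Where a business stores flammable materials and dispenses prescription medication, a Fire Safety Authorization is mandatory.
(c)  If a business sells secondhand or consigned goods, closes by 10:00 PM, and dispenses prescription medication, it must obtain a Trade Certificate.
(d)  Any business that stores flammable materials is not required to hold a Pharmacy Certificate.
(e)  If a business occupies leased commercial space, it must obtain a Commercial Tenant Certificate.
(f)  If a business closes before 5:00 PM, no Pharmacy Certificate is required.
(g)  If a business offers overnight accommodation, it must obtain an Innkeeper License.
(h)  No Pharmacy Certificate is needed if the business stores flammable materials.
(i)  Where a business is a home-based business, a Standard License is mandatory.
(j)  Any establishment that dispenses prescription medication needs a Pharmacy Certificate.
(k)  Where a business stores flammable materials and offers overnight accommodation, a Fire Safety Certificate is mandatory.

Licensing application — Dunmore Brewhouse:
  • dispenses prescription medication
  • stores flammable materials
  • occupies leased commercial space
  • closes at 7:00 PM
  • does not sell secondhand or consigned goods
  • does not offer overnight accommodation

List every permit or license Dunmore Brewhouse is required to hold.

(a) stores flammable materials → Compliance Permit required.
(b) stores flammable materials; dispenses prescription medication → Fire Safety Authorization required.
(c) does not sell secondhand or consigned goods; closes 7:00 PM, at/before 10:00 PM; dispenses prescription medication → Trade Certificate not required.
(d) stores flammable materials → exempt from Pharmacy Certificate.
(e) occupies leased commercial space → Commercial Tenant Certificate required.
(f) closes 7:00 PM, after 5:00 PM → Pharmacy Certificate exemption does not apply.
(g) does not offer overnight accommodation → Innkeeper License not required.
(h) stores flammable materials → exempt from Pharmacy Certificate.
(i) occupies leased commercial space (not: is a home-based business) → Standard License not required.
(j) dispenses prescription medication → Pharmacy Certificate required.
(k) stores flammable materials; does not offer overnight accommodation → Fire Safety Certificate not required.

Commercial Tenant Certificate, Compliance Permit, Fire Safety Authorization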